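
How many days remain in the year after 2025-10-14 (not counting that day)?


Day of year: 287 of 365
Remaining = 365 - 287

78 days


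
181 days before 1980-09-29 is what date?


Start: 1980-09-29, subtract 181 days
Back 29 days from September 29 reaches August 31, 1980 -> 152 left
August 1980 has 31 days -> back to July 31, 1980 -> 121 left
July 1980 has 31 days -> back to June 30, 1980 -> 90 left
June 1980 has 30 days -> back to May 31, 1980 -> 60 left
May 1980 has 31 days -> back to April 30, 1980 -> 29 left
April 1980: 30 - 29 = 1 -> lands on April 1

Result: 1980-04-01


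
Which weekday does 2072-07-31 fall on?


Date: July 31, 2072
Anchor: Jan 1, 2072. With p = 2072 - 1 = 2071: (p + p//4 - p//100 + p//400) mod 7 = (2071 + 517 - 20 + 5) mod 7 = 2573 mod 7 = 4 -> Friday (Mon=0 ... Sun=6)
Days before July (Jan-Jun): 182; offset = 182 + 31 - 1 = 212
Weekday index = (4 + 212) mod 7 = 6

Day of the week: Sunday


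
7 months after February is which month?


February is month 2
2 + 7 = 9

September


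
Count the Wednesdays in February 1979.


February 1979 has 28 days
Anchor: Jan 1, 1979. With p = 1979 - 1 = 1978: (p + p//4 - p//100 + p//400) mod 7 = (1978 + 494 - 19 + 4) mod 7 = 2457 mod 7 = 0 -> Monday (Mon=0 ... Sun=6)
Days before February (Jan): 31; February 1 index = (0 + 31) mod 7 = 3 -> Thursday
First Wednesday is February 7
Wednesdays: 7, 14, 21, 28

4 Wednesdays


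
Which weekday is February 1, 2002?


Target: February 1, 2002
Anchor: Jan 1, 2002. With p = 2002 - 1 = 2001: (p + p//4 - p//100 + p//400) mod 7 = (2001 + 500 - 20 + 5) mod 7 = 2486 mod 7 = 1 -> Tuesday (Mon=0 ... Sun=6)
Days before February (Jan): 31 days
Weekday index = (1 + 31) mod 7 = 4

Friday


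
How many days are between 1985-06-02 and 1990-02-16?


From 1985-06-02 to 1990-02-16
1985-06-02: days before June = 31 + 28 + 31 + 30 + 31 = 151 (1985 is not a leap year); day of year = 151 + 2 = 153
1990-02-16: days before February = 31; day of year = 31 + 16 = 47
Rest of 1985: 365 - 153 = 212
Full years 1986 (365), 1987 (365), 1988 (366), 1989 (365): 1461
Total = 212 + 1461 + 47 = 1720

1720 days


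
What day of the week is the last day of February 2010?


February 2010 has 28 days
Anchor: Jan 1, 2010. With p = 2010 - 1 = 2009: (p + p//4 - p//100 + p//400) mod 7 = (2009 + 502 - 20 + 5) mod 7 = 2496 mod 7 = 4 -> Friday (Mon=0 ... Sun=6)
Days before February (Jan): 31; February 1 index = (4 + 31) mod 7 = 0 -> Monday
Last day offset: 28 - 1 = 27 days
Weekday index = (0 + 27) mod 7 = 6

Sunday, February 28


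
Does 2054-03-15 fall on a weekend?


Anchor: Jan 1, 2054. With p = 2054 - 1 = 2053: (p + p//4 - p//100 + p//400) mod 7 = (2053 + 513 - 20 + 5) mod 7 = 2551 mod 7 = 3 -> Thursday (Mon=0 ... Sun=6)
Day of year: 74; offset = 73
Weekday index = (3 + 73) mod 7 = 6 -> Sunday
Weekend days: Saturday, Sunday

Yes


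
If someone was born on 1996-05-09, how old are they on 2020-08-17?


Birth: 1996-05-09
Reference: 2020-08-17
Year difference: 2020 - 1996 = 24

24 years old


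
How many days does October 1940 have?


October 1940

31 days


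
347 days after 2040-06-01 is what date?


Start: 2040-06-01, add 347 days
June 2040 has 30 days: 30 - 1 = 29 days to June 30 -> 318 left
July 2040 has 31 days -> 287 left
August 2040 has 31 days -> 256 left
September 2040 has 30 days -> 226 left
October 2040 has 31 days -> 195 left
November 2040 has 30 days -> 165 left
December 2040 has 31 days -> 134 left
January 2041 has 31 days -> 103 left
February 2041 has 28 days -> 75 left
March 2041 has 31 days -> 44 left
April 2041 has 30 days -> 14 left
May 2041: 14 <= 31 -> lands on May 14

Result: 2041-05-14


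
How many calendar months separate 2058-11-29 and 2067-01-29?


From November 2058 to January 2067
9 years * 12 = 108 months, minus 10 months = 98

98 months


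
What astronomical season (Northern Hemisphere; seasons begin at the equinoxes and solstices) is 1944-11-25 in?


Date: November 25
Astronomical Autumn (approx.; exact equinox/solstice day varies by year): September 22 to December 20
November 25 falls within the Autumn window

Autumn


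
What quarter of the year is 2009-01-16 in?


Month: January (month 1)
Q1: Jan-Mar, Q2: Apr-Jun, Q3: Jul-Sep, Q4: Oct-Dec

Q1


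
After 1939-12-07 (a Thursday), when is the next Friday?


Current: Thursday
Target: Friday
Days ahead: 1

Next Friday: 1939-12-08


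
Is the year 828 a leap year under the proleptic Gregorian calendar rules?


Gregorian leap year rule: divisible by 4, but not by 100, unless also by 400.
828 is divisible by 4 but not 100 -> leap year

Yes


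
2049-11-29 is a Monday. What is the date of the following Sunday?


Current: Monday
Target: Sunday
Days ahead: 6

Next Sunday: 2049-12-05


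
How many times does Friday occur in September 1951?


September 1951 has 30 days
Anchor: Jan 1, 1951. With p = 1951 - 1 = 1950: (p + p//4 - p//100 + p//400) mod 7 = (1950 + 487 - 19 + 4) mod 7 = 2422 mod 7 = 0 -> Monday (Mon=0 ... Sun=6)
Days before September (Jan-Aug): 243; September 1 index = (0 + 243) mod 7 = 5 -> Saturday
First Friday is September 7
Fridays: 7, 14, 21, 28

4 Fridays


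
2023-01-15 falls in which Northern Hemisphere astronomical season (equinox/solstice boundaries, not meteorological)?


Date: January 15
Astronomical Winter (approx.; exact equinox/solstice day varies by year): December 21 to March 19
January 15 falls within the Winter window

Winter


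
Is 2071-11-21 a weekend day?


Anchor: Jan 1, 2071. With p = 2071 - 1 = 2070: (p + p//4 - p//100 + p//400) mod 7 = (2070 + 517 - 20 + 5) mod 7 = 2572 mod 7 = 3 -> Thursday (Mon=0 ... Sun=6)
Day of year: 325; offset = 324
Weekday index = (3 + 324) mod 7 = 5 -> Saturday
Weekend days: Saturday, Sunday

Yes


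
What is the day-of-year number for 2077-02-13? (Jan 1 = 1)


Date: February 13, 2077
Days in months 1 through 1: 31
Plus 13 days in February

Day of year: 44


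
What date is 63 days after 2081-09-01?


Start: 2081-09-01, add 63 days
September 2081 has 30 days: 30 - 1 = 29 days to September 30 -> 34 left
October 2081 has 31 days -> 3 left
November 2081: 3 <= 30 -> lands on November 3

Result: 2081-11-03


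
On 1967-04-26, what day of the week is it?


Date: April 26, 1967
Anchor: Jan 1, 1967. With p = 1967 - 1 = 1966: (p + p//4 - p//100 + p//400) mod 7 = (1966 + 491 - 19 + 4) mod 7 = 2442 mod 7 = 6 -> Sunday (Mon=0 ... Sun=6)
Days before April (Jan-Mar): 90; offset = 90 + 26 - 1 = 115
Weekday index = (6 + 115) mod 7 = 2

Day of the week: Wednesday


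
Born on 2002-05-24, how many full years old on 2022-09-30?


Birth: 2002-05-24
Reference: 2022-09-30
Year difference: 2022 - 2002 = 20

20 years old


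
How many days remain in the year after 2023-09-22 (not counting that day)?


Day of year: 265 of 365
Remaining = 365 - 265

100 days


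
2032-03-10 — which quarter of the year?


Month: March (month 3)
Q1: Jan-Mar, Q2: Apr-Jun, Q3: Jul-Sep, Q4: Oct-Dec

Q1


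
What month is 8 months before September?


September is month 9
9 - 8 = 1

January


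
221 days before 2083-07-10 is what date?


Start: 2083-07-10, subtract 221 days
Back 10 days from July 10 reaches June 30, 2083 -> 211 left
June 2083 has 30 days -> back to May 31, 2083 -> 181 left
May 2083 has 31 days -> back to April 30, 2083 -> 150 left
April 2083 has 30 days -> back to March 31, 2083 -> 120 left
March 2083 has 31 days -> back to February 28, 2083 -> 89 left
February 2083 has 28 days -> back to January 31, 2083 -> 61 left
January 2083 has 31 days -> back to December 31, 2082 -> 30 left
December 2082: 31 - 30 = 1 -> lands on December 1

Result: 2082-12-01


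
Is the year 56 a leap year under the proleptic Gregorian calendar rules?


Gregorian leap year rule: divisible by 4, but not by 100, unless also by 400.
56 is divisible by 4 but not 100 -> leap year

Yes


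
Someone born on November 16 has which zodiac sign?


Date: November 16
Conventional tropical zodiac dates: Scorpio from October 23 onward; Sagittarius starts November 22
November 16 falls within the Scorpio range

Scorpio


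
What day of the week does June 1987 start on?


Target: June 1, 1987
Anchor: Jan 1, 1987. With p = 1987 - 1 = 1986: (p + p//4 - p//100 + p//400) mod 7 = (1986 + 496 - 19 + 4) mod 7 = 2467 mod 7 = 3 -> Thursday (Mon=0 ... Sun=6)
Days before June (Jan-May): 151 days
Weekday index = (3 + 151) mod 7 = 0

Monday


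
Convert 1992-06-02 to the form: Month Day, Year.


ISO 1992-06-02 parses as year=1992, month=06, day=02
Month 6 -> June

June 2, 1992


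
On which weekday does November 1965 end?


November 1965 has 30 days
Anchor: Jan 1, 1965. With p = 1965 - 1 = 1964: (p + p//4 - p//100 + p//400) mod 7 = (1964 + 491 - 19 + 4) mod 7 = 2440 mod 7 = 4 -> Friday (Mon=0 ... Sun=6)
Days before November (Jan-Oct): 304; November 1 index = (4 + 304) mod 7 = 0 -> Monday
Last day offset: 30 - 1 = 29 days
Weekday index = (0 + 29) mod 7 = 1

Tuesday, November 30


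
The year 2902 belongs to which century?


Century = (year - 1) // 100 + 1
= (2902 - 1) // 100 + 1
= 2901 // 100 + 1
= 29 + 1

30th century


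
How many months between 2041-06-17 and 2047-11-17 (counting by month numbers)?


From June 2041 to November 2047
6 years * 12 = 72 months, plus 5 months = 77

77 months


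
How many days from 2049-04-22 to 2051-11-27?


From 2049-04-22 to 2051-11-27
2049-04-22: days before April = 31 + 28 + 31 = 90 (2049 is not a leap year); day of year = 90 + 22 = 112
2051-11-27: days before November = 31 + 28 + 31 + 30 + 31 + 30 + 31 + 31 + 30 + 31 = 304 (2051 is not a leap year); day of year = 304 + 27 = 331
Rest of 2049: 365 - 112 = 253
Full years 2050 (365): 365
Total = 253 + 365 + 331 = 949

949 days


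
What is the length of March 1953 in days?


March 1953

31 days


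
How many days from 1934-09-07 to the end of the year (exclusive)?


Day of year: 250 of 365
Remaining = 365 - 250

115 days


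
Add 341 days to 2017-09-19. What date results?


Start: 2017-09-19, add 341 days
September 2017 has 30 days: 30 - 19 = 11 days to September 30 -> 330 left
October 2017 has 31 days -> 299 left
November 2017 has 30 days -> 269 left
December 2017 has 31 days -> 238 left
January 2018 has 31 days -> 207 left
February 2018 has 28 days -> 179 left
March 2018 has 31 days -> 148 left
April 2018 has 30 days -> 118 left
May 2018 has 31 days -> 87 left
June 2018 has 30 days -> 57 left
July 2018 has 31 days -> 26 left
August 2018: 26 <= 31 -> lands on August 26

Result: 2018-08-26


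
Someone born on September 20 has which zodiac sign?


Date: September 20
Conventional tropical zodiac dates: Virgo from August 23 onward; Libra starts September 23
September 20 falls within the Virgo range

Virgo


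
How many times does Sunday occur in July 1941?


July 1941 has 31 days
Anchor: Jan 1, 1941. With p = 1941 - 1 = 1940: (p + p//4 - p//100 + p//400) mod 7 = (1940 + 485 - 19 + 4) mod 7 = 2410 mod 7 = 2 -> Wednesday (Mon=0 ... Sun=6)
Days before July (Jan-Jun): 181; July 1 index = (2 + 181) mod 7 = 1 -> Tuesday
First Sunday is July 6
Sundays: 6, 13, 20, 27

4 Sundays


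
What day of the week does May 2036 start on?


Target: May 1, 2036
Anchor: Jan 1, 2036. With p = 2036 - 1 = 2035: (p + p//4 - p//100 + p//400) mod 7 = (2035 + 508 - 20 + 5) mod 7 = 2528 mod 7 = 1 -> Tuesday (Mon=0 ... Sun=6)
Days before May (Jan-Apr): 121 days
Weekday index = (1 + 121) mod 7 = 3

Thursday


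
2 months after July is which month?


July is month 7
7 + 2 = 9

September


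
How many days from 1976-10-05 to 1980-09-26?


From 1976-10-05 to 1980-09-26
1976-10-05: days before October = 31 + 29 + 31 + 30 + 31 + 30 + 31 + 31 + 30 = 274 (1976 is a leap year); day of year = 274 + 5 = 279
1980-09-26: days before September = 31 + 29 + 31 + 30 + 31 + 30 + 31 + 31 = 244 (1980 is a leap year); day of year = 244 + 26 = 270
Rest of 1976: 366 - 279 = 87
Full years 1977 (365), 1978 (365), 1979 (365): 1095
Total = 87 + 1095 + 270 = 1452

1452 days


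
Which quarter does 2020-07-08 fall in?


Month: July (month 7)
Q1: Jan-Mar, Q2: Apr-Jun, Q3: Jul-Sep, Q4: Oct-Dec

Q3


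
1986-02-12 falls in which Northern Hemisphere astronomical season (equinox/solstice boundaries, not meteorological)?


Date: February 12
Astronomical Winter (approx.; exact equinox/solstice day varies by year): December 21 to March 19
February 12 falls within the Winter window

Winter


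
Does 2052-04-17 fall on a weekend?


Anchor: Jan 1, 2052. With p = 2052 - 1 = 2051: (p + p//4 - p//100 + p//400) mod 7 = (2051 + 512 - 20 + 5) mod 7 = 2548 mod 7 = 0 -> Monday (Mon=0 ... Sun=6)
Day of year: 108; offset = 107
Weekday index = (0 + 107) mod 7 = 2 -> Wednesday
Weekend days: Saturday, Sunday

No


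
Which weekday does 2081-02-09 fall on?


Date: February 9, 2081
Anchor: Jan 1, 2081. With p = 2081 - 1 = 2080: (p + p//4 - p//100 + p//400) mod 7 = (2080 + 520 - 20 + 5) mod 7 = 2585 mod 7 = 2 -> Wednesday (Mon=0 ... Sun=6)
Days before February (Jan): 31; offset = 31 + 9 - 1 = 39
Weekday index = (2 + 39) mod 7 = 6

Day of the week: Sunday


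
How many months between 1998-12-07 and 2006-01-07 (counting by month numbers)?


From December 1998 to January 2006
8 years * 12 = 96 months, minus 11 months = 85

85 months


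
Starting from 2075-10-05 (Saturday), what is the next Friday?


Current: Saturday
Target: Friday
Days ahead: 6

Next Friday: 2075-10-11


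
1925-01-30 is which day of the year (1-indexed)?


Date: January 30, 1925
No months before January
Plus 30 days in January

Day of year: 30


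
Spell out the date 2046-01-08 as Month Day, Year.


ISO 2046-01-08 parses as year=2046, month=01, day=08
Month 1 -> January

January 8, 2046


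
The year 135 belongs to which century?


Century = (year - 1) // 100 + 1
= (135 - 1) // 100 + 1
= 134 // 100 + 1
= 1 + 1

2nd century


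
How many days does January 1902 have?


January 1902

31 days


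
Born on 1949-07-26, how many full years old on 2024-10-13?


Birth: 1949-07-26
Reference: 2024-10-13
Year difference: 2024 - 1949 = 75

75 years old


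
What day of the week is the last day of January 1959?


January 1959 has 31 days
Anchor: Jan 1, 1959. With p = 1959 - 1 = 1958: (p + p//4 - p//100 + p//400) mod 7 = (1958 + 489 - 19 + 4) mod 7 = 2432 mod 7 = 3 -> Thursday (Mon=0 ... Sun=6)
January 1 is the anchor itself -> Thursday
Last day offset: 31 - 1 = 30 days
Weekday index = (3 + 30) mod 7 = 5

Saturday, January 31


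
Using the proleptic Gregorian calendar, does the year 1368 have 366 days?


Gregorian leap year rule: divisible by 4, but not by 100, unless also by 400.
1368 is divisible by 4 but not 100 -> leap year

Yes


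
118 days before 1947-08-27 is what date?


Start: 1947-08-27, subtract 118 days
Back 27 days from August 27 reaches July 31, 1947 -> 91 left
July 1947 has 31 days -> back to June 30, 1947 -> 60 left
June 1947 has 30 days -> back to May 31, 1947 -> 30 left
May 1947: 31 - 30 = 1 -> lands on May 1

Result: 1947-05-01


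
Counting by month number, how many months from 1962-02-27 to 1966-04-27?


From February 1962 to April 1966
4 years * 12 = 48 months, plus 2 months = 50

50 months


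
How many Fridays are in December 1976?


December 1976 has 31 days
Anchor: Jan 1, 1976. With p = 1976 - 1 = 1975: (p + p//4 - p//100 + p//400) mod 7 = (1975 + 493 - 19 + 4) mod 7 = 2453 mod 7 = 3 -> Thursday (Mon=0 ... Sun=6)
Days before December (Jan-Nov): 335; December 1 index = (3 + 335) mod 7 = 2 -> Wednesday
First Friday is December 3
Fridays: 3, 10, 17, 24, 31

5 Fridays


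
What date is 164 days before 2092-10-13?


Start: 2092-10-13, subtract 164 days
Back 13 days from October 13 reaches September 30, 2092 -> 151 left
September 2092 has 30 days -> back to August 31, 2092 -> 121 left
August 2092 has 31 days -> back to July 31, 2092 -> 90 left
July 2092 has 31 days -> back to June 30, 2092 -> 59 left
June 2092 has 30 days -> back to May 31, 2092 -> 29 left
May 2092: 31 - 29 = 2 -> lands on May 2

Result: 2092-05-02


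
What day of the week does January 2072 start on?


Target: January 1, 2072
Anchor: Jan 1, 2072. With p = 2072 - 1 = 2071: (p + p//4 - p//100 + p//400) mod 7 = (2071 + 517 - 20 + 5) mod 7 = 2573 mod 7 = 4 -> Friday (Mon=0 ... Sun=6)
Offset from anchor: 0 days
Weekday index = (4 + 0) mod 7 = 4

Friday


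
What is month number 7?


Month 7 of 12

July


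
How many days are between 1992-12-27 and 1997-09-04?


From 1992-12-27 to 1997-09-04
1992-12-27: days before December = 31 + 29 + 31 + 30 + 31 + 30 + 31 + 31 + 30 + 31 + 30 = 335 (1992 is a leap year); day of year = 335 + 27 = 362
1997-09-04: days before September = 31 + 28 + 31 + 30 + 31 + 30 + 31 + 31 = 243 (1997 is not a leap year); day of year = 243 + 4 = 247
Rest of 1992: 366 - 362 = 4
Full years 1993 (365), 1994 (365), 1995 (365), 1996 (366): 1461
Total = 4 + 1461 + 247 = 1712

1712 days


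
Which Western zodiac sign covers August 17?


Date: August 17
Conventional tropical zodiac dates: Leo from July 23 onward; Virgo starts August 23
August 17 falls within the Leo range

Leo


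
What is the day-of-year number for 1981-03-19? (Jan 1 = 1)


Date: March 19, 1981
Days in months 1 through 2: 59
Plus 19 days in March

Day of year: 78


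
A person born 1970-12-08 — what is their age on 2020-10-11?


Birth: 1970-12-08
Reference: 2020-10-11
Year difference: 2020 - 1970 = 50
Birthday not yet reached in 2020, subtract 1

49 years old


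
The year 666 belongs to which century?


Century = (year - 1) // 100 + 1
= (666 - 1) // 100 + 1
= 665 // 100 + 1
= 6 + 1

7th century


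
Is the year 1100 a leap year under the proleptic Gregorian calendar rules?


Gregorian leap year rule: divisible by 4, but not by 100, unless also by 400.
1100 is divisible by 100 but not 400 -> not a leap year

No


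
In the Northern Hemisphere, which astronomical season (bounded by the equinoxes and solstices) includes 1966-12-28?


Date: December 28
Astronomical Winter (approx.; exact equinox/solstice day varies by year): December 21 to March 19
December 28 falls within the Winter window

Winter


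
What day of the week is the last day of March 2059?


March 2059 has 31 days
Anchor: Jan 1, 2059. With p = 2059 - 1 = 2058: (p + p//4 - p//100 + p//400) mod 7 = (2058 + 514 - 20 + 5) mod 7 = 2557 mod 7 = 2 -> Wednesday (Mon=0 ... Sun=6)
Days before March (Jan-Feb): 59; March 1 index = (2 + 59) mod 7 = 5 -> Saturday
Last day offset: 31 - 1 = 30 days
Weekday index = (5 + 30) mod 7 = 0

Monday, March 31


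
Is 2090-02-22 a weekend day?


Anchor: Jan 1, 2090. With p = 2090 - 1 = 2089: (p + p//4 - p//100 + p//400) mod 7 = (2089 + 522 - 20 + 5) mod 7 = 2596 mod 7 = 6 -> Sunday (Mon=0 ... Sun=6)
Day of year: 53; offset = 52
Weekday index = (6 + 52) mod 7 = 2 -> Wednesday
Weekend days: Saturday, Sunday

No


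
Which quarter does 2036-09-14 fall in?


Month: September (month 9)
Q1: Jan-Mar, Q2: Apr-Jun, Q3: Jul-Sep, Q4: Oct-Dec

Q3


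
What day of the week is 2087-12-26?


Date: December 26, 2087
Anchor: Jan 1, 2087. With p = 2087 - 1 = 2086: (p + p//4 - p//100 + p//400) mod 7 = (2086 + 521 - 20 + 5) mod 7 = 2592 mod 7 = 2 -> Wednesday (Mon=0 ... Sun=6)
Days before December (Jan-Nov): 334; offset = 334 + 26 - 1 = 359
Weekday index = (2 + 359) mod 7 = 4

Day of the week: Friday


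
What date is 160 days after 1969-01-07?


Start: 1969-01-07, add 160 days
January 1969 has 31 days: 31 - 7 = 24 days to January 31 -> 136 left
February 1969 has 28 days -> 108 left
March 1969 has 31 days -> 77 left
April 1969 has 30 days -> 47 left
May 1969 has 31 days -> 16 left
June 1969: 16 <= 30 -> lands on June 16

Result: 1969-06-16


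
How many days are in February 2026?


February 2026 (leap year: no)

28 days


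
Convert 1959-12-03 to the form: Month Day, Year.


ISO 1959-12-03 parses as year=1959, month=12, day=03
Month 12 -> December

December 3, 1959


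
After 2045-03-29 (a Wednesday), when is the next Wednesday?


Current: Wednesday
Target: Wednesday
Days ahead: 7

Next Wednesday: 2045-04-05


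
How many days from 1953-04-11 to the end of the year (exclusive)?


Day of year: 101 of 365
Remaining = 365 - 101

264 days


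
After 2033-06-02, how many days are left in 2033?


Day of year: 153 of 365
Remaining = 365 - 153

212 days


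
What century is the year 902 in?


Century = (year - 1) // 100 + 1
= (902 - 1) // 100 + 1
= 901 // 100 + 1
= 9 + 1

10th century


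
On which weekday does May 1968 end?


May 1968 has 31 days
Anchor: Jan 1, 1968. With p = 1968 - 1 = 1967: (p + p//4 - p//100 + p//400) mod 7 = (1967 + 491 - 19 + 4) mod 7 = 2443 mod 7 = 0 -> Monday (Mon=0 ... Sun=6)
Days before May (Jan-Apr): 121; May 1 index = (0 + 121) mod 7 = 2 -> Wednesday
Last day offset: 31 - 1 = 30 days
Weekday index = (2 + 30) mod 7 = 4

Friday, May 31


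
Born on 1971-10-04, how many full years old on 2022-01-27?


Birth: 1971-10-04
Reference: 2022-01-27
Year difference: 2022 - 1971 = 51
Birthday not yet reached in 2022, subtract 1

50 years old


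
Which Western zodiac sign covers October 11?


Date: October 11
Conventional tropical zodiac dates: Libra from September 23 onward; Scorpio starts October 23
October 11 falls within the Libra range

Libra


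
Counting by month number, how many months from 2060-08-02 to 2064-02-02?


From August 2060 to February 2064
4 years * 12 = 48 months, minus 6 months = 42

42 months


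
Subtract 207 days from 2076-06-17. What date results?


Start: 2076-06-17, subtract 207 days
Back 17 days from June 17 reaches May 31, 2076 -> 190 left
May 2076 has 31 days -> back to April 30, 2076 -> 159 left
April 2076 has 30 days -> back to March 31, 2076 -> 129 left
March 2076 has 31 days -> back to February 29, 2076 -> 98 left
February 2076 has 29 days -> back to January 31, 2076 -> 69 left
January 2076 has 31 days -> back to December 31, 2075 -> 38 left
December 2075 has 31 days -> back to November 30, 2075 -> 7 left
November 2075: 30 - 7 = 23 -> lands on November 23

Result: 2075-11-23


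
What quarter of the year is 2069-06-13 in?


Month: June (month 6)
Q1: Jan-Mar, Q2: Apr-Jun, Q3: Jul-Sep, Q4: Oct-Dec

Q2


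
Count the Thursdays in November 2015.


November 2015 has 30 days
Anchor: Jan 1, 2015. With p = 2015 - 1 = 2014: (p + p//4 - p//100 + p//400) mod 7 = (2014 + 503 - 20 + 5) mod 7 = 2502 mod 7 = 3 -> Thursday (Mon=0 ... Sun=6)
Days before November (Jan-Oct): 304; November 1 index = (3 + 304) mod 7 = 6 -> Sunday
First Thursday is November 5
Thursdays: 5, 12, 19, 26

4 Thursdays


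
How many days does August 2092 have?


August 2092

31 days


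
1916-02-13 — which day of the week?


Date: February 13, 1916
Anchor: Jan 1, 1916. With p = 1916 - 1 = 1915: (p + p//4 - p//100 + p//400) mod 7 = (1915 + 478 - 19 + 4) mod 7 = 2378 mod 7 = 5 -> Saturday (Mon=0 ... Sun=6)
Days before February (Jan): 31; offset = 31 + 13 - 1 = 43
Weekday index = (5 + 43) mod 7 = 6

Day of the week: Sunday


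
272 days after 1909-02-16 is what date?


Start: 1909-02-16, add 272 days
February 1909 has 28 days: 28 - 16 = 12 days to February 28 -> 260 left
March 1909 has 31 days -> 229 left
April 1909 has 30 days -> 199 left
May 1909 has 31 days -> 168 left
June 1909 has 30 days -> 138 left
July 1909 has 31 days -> 107 left
August 1909 has 31 days -> 76 left
September 1909 has 30 days -> 46 left
October 1909 has 31 days -> 15 left
November 1909: 15 <= 30 -> lands on November 15

Result: 1909-11-15


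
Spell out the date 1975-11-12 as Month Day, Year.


ISO 1975-11-12 parses as year=1975, month=11, day=12
Month 11 -> November

November 12, 1975


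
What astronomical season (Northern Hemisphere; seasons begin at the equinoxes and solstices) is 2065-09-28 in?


Date: September 28
Astronomical Autumn (approx.; exact equinox/solstice day varies by year): September 22 to December 20
September 28 falls within the Autumn window

Autumn


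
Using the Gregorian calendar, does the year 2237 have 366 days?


Gregorian leap year rule: divisible by 4, but not by 100, unless also by 400.
2237 is not divisible by 4 -> not a leap year

No


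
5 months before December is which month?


December is month 12
12 - 5 = 7

July


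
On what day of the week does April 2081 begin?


Target: April 1, 2081
Anchor: Jan 1, 2081. With p = 2081 - 1 = 2080: (p + p//4 - p//100 + p//400) mod 7 = (2080 + 520 - 20 + 5) mod 7 = 2585 mod 7 = 2 -> Wednesday (Mon=0 ... Sun=6)
Days before April (Jan-Mar): 90 days
Weekday index = (2 + 90) mod 7 = 1

Tuesday


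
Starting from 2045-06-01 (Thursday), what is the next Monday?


Current: Thursday
Target: Monday
Days ahead: 4

Next Monday: 2045-06-05


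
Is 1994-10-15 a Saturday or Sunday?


Anchor: Jan 1, 1994. With p = 1994 - 1 = 1993: (p + p//4 - p//100 + p//400) mod 7 = (1993 + 498 - 19 + 4) mod 7 = 2476 mod 7 = 5 -> Saturday (Mon=0 ... Sun=6)
Day of year: 288; offset = 287
Weekday index = (5 + 287) mod 7 = 5 -> Saturday
Weekend days: Saturday, Sunday

Yes


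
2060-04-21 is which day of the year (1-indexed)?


Date: April 21, 2060
Days in months 1 through 3: 91
Plus 21 days in April

Day of year: 112


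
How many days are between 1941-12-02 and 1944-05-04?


From 1941-12-02 to 1944-05-04
1941-12-02: days before December = 31 + 28 + 31 + 30 + 31 + 30 + 31 + 31 + 30 + 31 + 30 = 334 (1941 is not a leap year); day of year = 334 + 2 = 336
1944-05-04: days before May = 31 + 29 + 31 + 30 = 121 (1944 is a leap year); day of year = 121 + 4 = 125
Rest of 1941: 365 - 336 = 29
Full years 1942 (365), 1943 (365): 730
Total = 29 + 730 + 125 = 884

884 days


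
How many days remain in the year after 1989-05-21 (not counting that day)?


Day of year: 141 of 365
Remaining = 365 - 141

224 days


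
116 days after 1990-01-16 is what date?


Start: 1990-01-16, add 116 days
January 1990 has 31 days: 31 - 16 = 15 days to January 31 -> 101 left
February 1990 has 28 days -> 73 left
March 1990 has 31 days -> 42 left
April 1990 has 30 days -> 12 left
May 1990: 12 <= 31 -> lands on May 12

Result: 1990-05-12


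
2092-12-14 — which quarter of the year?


Month: December (month 12)
Q1: Jan-Mar, Q2: Apr-Jun, Q3: Jul-Sep, Q4: Oct-Dec

Q4


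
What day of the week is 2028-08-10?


Date: August 10, 2028
Anchor: Jan 1, 2028. With p = 2028 - 1 = 2027: (p + p//4 - p//100 + p//400) mod 7 = (2027 + 506 - 20 + 5) mod 7 = 2518 mod 7 = 5 -> Saturday (Mon=0 ... Sun=6)
Days before August (Jan-Jul): 213; offset = 213 + 10 - 1 = 222
Weekday index = (5 + 222) mod 7 = 3

Day of the week: Thursday


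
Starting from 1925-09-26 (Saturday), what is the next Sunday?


Current: Saturday
Target: Sunday
Days ahead: 1

Next Sunday: 1925-09-27


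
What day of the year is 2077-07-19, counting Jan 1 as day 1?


Date: July 19, 2077
Days in months 1 through 6: 181
Plus 19 days in July

Day of year: 200


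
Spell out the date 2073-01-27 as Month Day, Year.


ISO 2073-01-27 parses as year=2073, month=01, day=27
Month 1 -> January

January 27, 2073


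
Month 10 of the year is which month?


Month 10 of 12

October


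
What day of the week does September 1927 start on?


Target: September 1, 1927
Anchor: Jan 1, 1927. With p = 1927 - 1 = 1926: (p + p//4 - p//100 + p//400) mod 7 = (1926 + 481 - 19 + 4) mod 7 = 2392 mod 7 = 5 -> Saturday (Mon=0 ... Sun=6)
Days before September (Jan-Aug): 243 days
Weekday index = (5 + 243) mod 7 = 3

Thursday


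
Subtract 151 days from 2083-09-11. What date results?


Start: 2083-09-11, subtract 151 days
Back 11 days from September 11 reaches August 31, 2083 -> 140 left
August 2083 has 31 days -> back to July 31, 2083 -> 109 left
July 2083 has 31 days -> back to June 30, 2083 -> 78 left
June 2083 has 30 days -> back to May 31, 2083 -> 48 left
May 2083 has 31 days -> back to April 30, 2083 -> 17 left
April 2083: 30 - 17 = 13 -> lands on April 13

Result: 2083-04-13


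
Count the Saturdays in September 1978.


September 1978 has 30 days
Anchor: Jan 1, 1978. With p = 1978 - 1 = 1977: (p + p//4 - p//100 + p//400) mod 7 = (1977 + 494 - 19 + 4) mod 7 = 2456 mod 7 = 6 -> Sunday (Mon=0 ... Sun=6)
Days before September (Jan-Aug): 243; September 1 index = (6 + 243) mod 7 = 4 -> Friday
First Saturday is September 2
Saturdays: 2, 9, 16, 23, 30

5 Saturdays


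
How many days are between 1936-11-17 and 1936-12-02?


From 1936-11-17 to 1936-12-02
1936-11-17: days before November = 31 + 29 + 31 + 30 + 31 + 30 + 31 + 31 + 30 + 31 = 305 (1936 is a leap year); day of year = 305 + 17 = 322
1936-12-02: days before December = 31 + 29 + 31 + 30 + 31 + 30 + 31 + 31 + 30 + 31 + 30 = 335 (1936 is a leap year); day of year = 335 + 2 = 337
Same year: 337 - 322 = 15

15 days


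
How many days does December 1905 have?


December 1905

31 days


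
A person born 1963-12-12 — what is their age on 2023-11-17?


Birth: 1963-12-12
Reference: 2023-11-17
Year difference: 2023 - 1963 = 60
Birthday not yet reached in 2023, subtract 1

59 years old


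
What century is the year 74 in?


Century = (year - 1) // 100 + 1
= (74 - 1) // 100 + 1
= 73 // 100 + 1
= 0 + 1

1st century


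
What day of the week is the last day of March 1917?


March 1917 has 31 days
Anchor: Jan 1, 1917. With p = 1917 - 1 = 1916: (p + p//4 - p//100 + p//400) mod 7 = (1916 + 479 - 19 + 4) mod 7 = 2380 mod 7 = 0 -> Monday (Mon=0 ... Sun=6)
Days before March (Jan-Feb): 59; March 1 index = (0 + 59) mod 7 = 3 -> Thursday
Last day offset: 31 - 1 = 30 days
Weekday index = (3 + 30) mod 7 = 5

Saturday, March 31


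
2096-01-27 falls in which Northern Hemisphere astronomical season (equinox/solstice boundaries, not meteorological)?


Date: January 27
Astronomical Winter (approx.; exact equinox/solstice day varies by year): December 21 to March 19
January 27 falls within the Winter window

Winter


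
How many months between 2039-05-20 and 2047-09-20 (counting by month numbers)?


From May 2039 to September 2047
8 years * 12 = 96 months, plus 4 months = 100

100 months


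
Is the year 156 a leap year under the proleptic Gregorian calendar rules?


Gregorian leap year rule: divisible by 4, but not by 100, unless also by 400.
156 is divisible by 4 but not 100 -> leap year

Yes


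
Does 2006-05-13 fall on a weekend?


Anchor: Jan 1, 2006. With p = 2006 - 1 = 2005: (p + p//4 - p//100 + p//400) mod 7 = (2005 + 501 - 20 + 5) mod 7 = 2491 mod 7 = 6 -> Sunday (Mon=0 ... Sun=6)
Day of year: 133; offset = 132
Weekday index = (6 + 132) mod 7 = 5 -> Saturday
Weekend days: Saturday, Sunday

Yes


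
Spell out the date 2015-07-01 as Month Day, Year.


ISO 2015-07-01 parses as year=2015, month=07, day=01
Month 7 -> July

July 1, 2015


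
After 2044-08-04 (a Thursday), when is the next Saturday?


Current: Thursday
Target: Saturday
Days ahead: 2

Next Saturday: 2044-08-06


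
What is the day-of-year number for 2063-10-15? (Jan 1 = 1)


Date: October 15, 2063
Days in months 1 through 9: 273
Plus 15 days in October

Day of year: 288


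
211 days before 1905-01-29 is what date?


Start: 1905-01-29, subtract 211 days
Back 29 days from January 29 reaches December 31, 1904 -> 182 left
December 1904 has 31 days -> back to November 30, 1904 -> 151 left
November 1904 has 30 days -> back to October 31, 1904 -> 121 left
October 1904 has 31 days -> back to September 30, 1904 -> 90 left
September 1904 has 30 days -> back to August 31, 1904 -> 60 left
August 1904 has 31 days -> back to July 31, 1904 -> 29 left
July 1904: 31 - 29 = 2 -> lands on July 2

Result: 1904-07-02


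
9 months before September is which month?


September is month 9
9 - 9 = 0; wrap: 0 + 12 = 12

December


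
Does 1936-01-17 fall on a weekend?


Anchor: Jan 1, 1936. With p = 1936 - 1 = 1935: (p + p//4 - p//100 + p//400) mod 7 = (1935 + 483 - 19 + 4) mod 7 = 2403 mod 7 = 2 -> Wednesday (Mon=0 ... Sun=6)
Day of year: 17; offset = 16
Weekday index = (2 + 16) mod 7 = 4 -> Friday
Weekend days: Saturday, Sunday

No


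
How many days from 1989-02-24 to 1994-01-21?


From 1989-02-24 to 1994-01-21
1989-02-24: days before February = 31; day of year = 31 + 24 = 55
1994-01-21: day of year = 21
Rest of 1989: 365 - 55 = 310
Full years 1990 (365), 1991 (365), 1992 (366), 1993 (365): 1461
Total = 310 + 1461 + 21 = 1792

1792 days


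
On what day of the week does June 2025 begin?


Target: June 1, 2025
Anchor: Jan 1, 2025. With p = 2025 - 1 = 2024: (p + p//4 - p//100 + p//400) mod 7 = (2024 + 506 - 20 + 5) mod 7 = 2515 mod 7 = 2 -> Wednesday (Mon=0 ... Sun=6)
Days before June (Jan-May): 151 days
Weekday index = (2 + 151) mod 7 = 6

Sunday


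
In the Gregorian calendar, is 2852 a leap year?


Gregorian leap year rule: divisible by 4, but not by 100, unless also by 400.
2852 is divisible by 4 but not 100 -> leap year

Yes


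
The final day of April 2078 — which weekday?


April 2078 has 30 days
Anchor: Jan 1, 2078. With p = 2078 - 1 = 2077: (p + p//4 - p//100 + p//400) mod 7 = (2077 + 519 - 20 + 5) mod 7 = 2581 mod 7 = 5 -> Saturday (Mon=0 ... Sun=6)
Days before April (Jan-Mar): 90; April 1 index = (5 + 90) mod 7 = 4 -> Friday
Last day offset: 30 - 1 = 29 days
Weekday index = (4 + 29) mod 7 = 5

Saturday, April 30


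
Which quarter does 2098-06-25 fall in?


Month: June (month 6)
Q1: Jan-Mar, Q2: Apr-Jun, Q3: Jul-Sep, Q4: Oct-Dec

Q2


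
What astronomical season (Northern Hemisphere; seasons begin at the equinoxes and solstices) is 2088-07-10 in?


Date: July 10
Astronomical Summer (approx.; exact equinox/solstice day varies by year): June 21 to September 21
July 10 falls within the Summer window

Summer


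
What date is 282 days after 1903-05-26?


Start: 1903-05-26, add 282 days
May 1903 has 31 days: 31 - 26 = 5 days to May 31 -> 277 left
June 1903 has 30 days -> 247 left
July 1903 has 31 days -> 216 left
August 1903 has 31 days -> 185 left
September 1903 has 30 days -> 155 left
October 1903 has 31 days -> 124 left
November 1903 has 30 days -> 94 left
December 1903 has 31 days -> 63 left
January 1904 has 31 days -> 32 left
February 1904 has 29 days -> 3 left
March 1904: 3 <= 31 -> lands on March 3

Result: 1904-03-03


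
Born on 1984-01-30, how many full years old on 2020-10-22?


Birth: 1984-01-30
Reference: 2020-10-22
Year difference: 2020 - 1984 = 36

36 years old


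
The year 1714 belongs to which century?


Century = (year - 1) // 100 + 1
= (1714 - 1) // 100 + 1
= 1713 // 100 + 1
= 17 + 1

18th century


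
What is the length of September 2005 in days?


September 2005

30 days


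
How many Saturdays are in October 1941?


October 1941 has 31 days
Anchor: Jan 1, 1941. With p = 1941 - 1 = 1940: (p + p//4 - p//100 + p//400) mod 7 = (1940 + 485 - 19 + 4) mod 7 = 2410 mod 7 = 2 -> Wednesday (Mon=0 ... Sun=6)
Days before October (Jan-Sep): 273; October 1 index = (2 + 273) mod 7 = 2 -> Wednesday
First Saturday is October 4
Saturdays: 4, 11, 18, 25

4 Saturdays


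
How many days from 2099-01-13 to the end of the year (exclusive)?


Day of year: 13 of 365
Remaining = 365 - 13

352 days


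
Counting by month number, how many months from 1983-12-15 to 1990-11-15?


From December 1983 to November 1990
7 years * 12 = 84 months, minus 1 month = 83

83 months


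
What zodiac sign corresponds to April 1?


Date: April 1
Conventional tropical zodiac dates: Aries from March 21 onward; Taurus starts April 20
April 1 falls within the Aries range

Aries


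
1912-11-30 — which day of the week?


Date: November 30, 1912
Anchor: Jan 1, 1912. With p = 1912 - 1 = 1911: (p + p//4 - p//100 + p//400) mod 7 = (1911 + 477 - 19 + 4) mod 7 = 2373 mod 7 = 0 -> Monday (Mon=0 ... Sun=6)
Days before November (Jan-Oct): 305; offset = 305 + 30 - 1 = 334
Weekday index = (0 + 334) mod 7 = 5

Day of the week: Saturday


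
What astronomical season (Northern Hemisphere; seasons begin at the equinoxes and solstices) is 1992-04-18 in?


Date: April 18
Astronomical Spring (approx.; exact equinox/solstice day varies by year): March 20 to June 20
April 18 falls within the Spring window

Spring


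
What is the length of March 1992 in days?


March 1992

31 days


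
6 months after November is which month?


November is month 11
11 + 6 = 17; wrap: 17 - 12 = 5

May


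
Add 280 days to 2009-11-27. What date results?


Start: 2009-11-27, add 280 days
November 2009 has 30 days: 30 - 27 = 3 days to November 30 -> 277 left
December 2009 has 31 days -> 246 left
January 2010 has 31 days -> 215 left
February 2010 has 28 days -> 187 left
March 2010 has 31 days -> 156 left
April 2010 has 30 days -> 126 left
May 2010 has 31 days -> 95 left
June 2010 has 30 days -> 65 left
July 2010 has 31 days -> 34 left
August 2010 has 31 days -> 3 left
September 2010: 3 <= 30 -> lands on September 3

Result: 2010-09-03


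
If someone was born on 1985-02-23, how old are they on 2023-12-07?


Birth: 1985-02-23
Reference: 2023-12-07
Year difference: 2023 - 1985 = 38

38 years old


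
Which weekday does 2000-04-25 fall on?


Date: April 25, 2000
Anchor: Jan 1, 2000. With p = 2000 - 1 = 1999: (p + p//4 - p//100 + p//400) mod 7 = (1999 + 499 - 19 + 4) mod 7 = 2483 mod 7 = 5 -> Saturday (Mon=0 ... Sun=6)
Days before April (Jan-Mar): 91; offset = 91 + 25 - 1 = 115
Weekday index = (5 + 115) mod 7 = 1

Day of the week: Tuesday


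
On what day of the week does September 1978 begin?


Target: September 1, 1978
Anchor: Jan 1, 1978. With p = 1978 - 1 = 1977: (p + p//4 - p//100 + p//400) mod 7 = (1977 + 494 - 19 + 4) mod 7 = 2456 mod 7 = 6 -> Sunday (Mon=0 ... Sun=6)
Days before September (Jan-Aug): 243 days
Weekday index = (6 + 243) mod 7 = 4

Friday


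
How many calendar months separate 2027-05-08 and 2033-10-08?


From May 2027 to October 2033
6 years * 12 = 72 months, plus 5 months = 77

77 months


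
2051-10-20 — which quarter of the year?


Month: October (month 10)
Q1: Jan-Mar, Q2: Apr-Jun, Q3: Jul-Sep, Q4: Oct-Dec

Q4


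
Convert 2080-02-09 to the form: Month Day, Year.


ISO 2080-02-09 parses as year=2080, month=02, day=09
Month 2 -> February

February 9, 2080


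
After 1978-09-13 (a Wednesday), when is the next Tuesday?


Current: Wednesday
Target: Tuesday
Days ahead: 6

Next Tuesday: 1978-09-19


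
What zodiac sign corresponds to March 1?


Date: March 1
Conventional tropical zodiac dates: Pisces from February 19 onward; Aries starts March 21
March 1 falls within the Pisces range

Pisces


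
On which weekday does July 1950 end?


July 1950 has 31 days
Anchor: Jan 1, 1950. With p = 1950 - 1 = 1949: (p + p//4 - p//100 + p//400) mod 7 = (1949 + 487 - 19 + 4) mod 7 = 2421 mod 7 = 6 -> Sunday (Mon=0 ... Sun=6)
Days before July (Jan-Jun): 181; July 1 index = (6 + 181) mod 7 = 5 -> Saturday
Last day offset: 31 - 1 = 30 days
Weekday index = (5 + 30) mod 7 = 0

Monday, July 31


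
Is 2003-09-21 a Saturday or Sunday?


Anchor: Jan 1, 2003. With p = 2003 - 1 = 2002: (p + p//4 - p//100 + p//400) mod 7 = (2002 + 500 - 20 + 5) mod 7 = 2487 mod 7 = 2 -> Wednesday (Mon=0 ... Sun=6)
Day of year: 264; offset = 263
Weekday index = (2 + 263) mod 7 = 6 -> Sunday
Weekend days: Saturday, Sunday

Yes


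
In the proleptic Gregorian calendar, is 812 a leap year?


Gregorian leap year rule: divisible by 4, but not by 100, unless also by 400.
812 is divisible by 4 but not 100 -> leap year

Yes


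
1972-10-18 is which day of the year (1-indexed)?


Date: October 18, 1972
Days in months 1 through 9: 274
Plus 18 days in October

Day of year: 292


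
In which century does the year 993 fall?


Century = (year - 1) // 100 + 1
= (993 - 1) // 100 + 1
= 992 // 100 + 1
= 9 + 1

10th century
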